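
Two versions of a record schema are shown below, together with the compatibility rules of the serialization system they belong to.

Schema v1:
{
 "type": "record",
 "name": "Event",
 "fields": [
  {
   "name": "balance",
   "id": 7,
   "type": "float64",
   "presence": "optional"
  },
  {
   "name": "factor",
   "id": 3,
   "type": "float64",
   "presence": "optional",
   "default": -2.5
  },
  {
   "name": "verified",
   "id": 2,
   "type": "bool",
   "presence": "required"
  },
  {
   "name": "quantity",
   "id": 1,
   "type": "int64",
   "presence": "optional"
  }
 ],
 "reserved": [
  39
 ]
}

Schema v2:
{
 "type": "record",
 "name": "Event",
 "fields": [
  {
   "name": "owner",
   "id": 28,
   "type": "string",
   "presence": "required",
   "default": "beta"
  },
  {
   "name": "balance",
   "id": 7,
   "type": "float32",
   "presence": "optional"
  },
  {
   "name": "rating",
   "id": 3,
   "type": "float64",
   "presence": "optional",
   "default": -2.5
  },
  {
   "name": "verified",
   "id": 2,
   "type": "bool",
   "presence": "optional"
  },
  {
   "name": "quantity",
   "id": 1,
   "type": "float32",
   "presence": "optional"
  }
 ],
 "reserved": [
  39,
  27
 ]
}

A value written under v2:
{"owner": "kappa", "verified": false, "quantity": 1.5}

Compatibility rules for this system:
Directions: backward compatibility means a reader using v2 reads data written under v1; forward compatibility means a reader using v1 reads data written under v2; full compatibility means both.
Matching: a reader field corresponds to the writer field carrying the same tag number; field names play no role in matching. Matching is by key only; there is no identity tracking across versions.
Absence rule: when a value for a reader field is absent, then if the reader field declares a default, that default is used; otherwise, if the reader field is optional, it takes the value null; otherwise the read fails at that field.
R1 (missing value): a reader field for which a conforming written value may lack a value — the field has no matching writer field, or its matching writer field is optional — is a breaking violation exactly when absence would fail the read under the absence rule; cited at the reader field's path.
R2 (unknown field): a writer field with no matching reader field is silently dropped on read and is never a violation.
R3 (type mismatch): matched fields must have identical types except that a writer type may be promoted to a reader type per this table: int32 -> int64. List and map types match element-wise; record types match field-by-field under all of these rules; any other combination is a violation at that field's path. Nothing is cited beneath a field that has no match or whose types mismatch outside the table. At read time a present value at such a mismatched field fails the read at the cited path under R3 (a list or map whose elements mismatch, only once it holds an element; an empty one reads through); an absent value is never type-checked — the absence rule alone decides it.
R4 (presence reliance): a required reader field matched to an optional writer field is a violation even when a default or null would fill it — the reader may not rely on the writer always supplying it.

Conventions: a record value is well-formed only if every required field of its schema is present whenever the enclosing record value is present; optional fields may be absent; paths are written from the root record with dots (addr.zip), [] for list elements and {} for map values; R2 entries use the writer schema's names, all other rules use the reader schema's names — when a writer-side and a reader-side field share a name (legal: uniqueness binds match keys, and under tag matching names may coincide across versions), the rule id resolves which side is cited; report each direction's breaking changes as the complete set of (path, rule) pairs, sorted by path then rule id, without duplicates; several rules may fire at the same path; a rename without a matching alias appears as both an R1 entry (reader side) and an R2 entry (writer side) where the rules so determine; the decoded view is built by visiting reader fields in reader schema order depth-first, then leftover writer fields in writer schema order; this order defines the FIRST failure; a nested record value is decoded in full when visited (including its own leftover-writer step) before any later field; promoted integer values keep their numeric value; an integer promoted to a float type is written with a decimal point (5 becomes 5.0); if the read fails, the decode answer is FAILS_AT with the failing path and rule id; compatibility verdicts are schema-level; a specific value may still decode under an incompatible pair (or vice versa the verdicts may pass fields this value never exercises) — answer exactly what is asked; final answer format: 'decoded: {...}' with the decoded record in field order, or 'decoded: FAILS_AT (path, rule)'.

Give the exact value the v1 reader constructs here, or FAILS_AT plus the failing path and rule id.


in Event below, arrows point writer -> reader
decoding the Event value with the v1 reader:
  balance := null (absent, optional -> null)
  factor := -2.5 (absent -> default)
  verified := false
  read fails at quantity under R3
  => FAILS_AT (quantity, R3)
diffs on Event not affecting the asked answer:
  field verified in record Event: required changed to optional -> affects the rule determinations only; this particular Event value decodes identically
  field balance in record Event: type float64 changed to float32 -> affects the rule determinations only; this particular Event value decodes identically
  added field owner to record Event: required string, tag 28, default "beta" (in v2 it sits immediately before balance) -> inert under this dialect — no rule fires on Event and the result does not move
  renamed field factor to rating in record Event -> inert under this dialect — no rule fires on Event and the result does not move

decoded: FAILS_AT (quantity, R3)


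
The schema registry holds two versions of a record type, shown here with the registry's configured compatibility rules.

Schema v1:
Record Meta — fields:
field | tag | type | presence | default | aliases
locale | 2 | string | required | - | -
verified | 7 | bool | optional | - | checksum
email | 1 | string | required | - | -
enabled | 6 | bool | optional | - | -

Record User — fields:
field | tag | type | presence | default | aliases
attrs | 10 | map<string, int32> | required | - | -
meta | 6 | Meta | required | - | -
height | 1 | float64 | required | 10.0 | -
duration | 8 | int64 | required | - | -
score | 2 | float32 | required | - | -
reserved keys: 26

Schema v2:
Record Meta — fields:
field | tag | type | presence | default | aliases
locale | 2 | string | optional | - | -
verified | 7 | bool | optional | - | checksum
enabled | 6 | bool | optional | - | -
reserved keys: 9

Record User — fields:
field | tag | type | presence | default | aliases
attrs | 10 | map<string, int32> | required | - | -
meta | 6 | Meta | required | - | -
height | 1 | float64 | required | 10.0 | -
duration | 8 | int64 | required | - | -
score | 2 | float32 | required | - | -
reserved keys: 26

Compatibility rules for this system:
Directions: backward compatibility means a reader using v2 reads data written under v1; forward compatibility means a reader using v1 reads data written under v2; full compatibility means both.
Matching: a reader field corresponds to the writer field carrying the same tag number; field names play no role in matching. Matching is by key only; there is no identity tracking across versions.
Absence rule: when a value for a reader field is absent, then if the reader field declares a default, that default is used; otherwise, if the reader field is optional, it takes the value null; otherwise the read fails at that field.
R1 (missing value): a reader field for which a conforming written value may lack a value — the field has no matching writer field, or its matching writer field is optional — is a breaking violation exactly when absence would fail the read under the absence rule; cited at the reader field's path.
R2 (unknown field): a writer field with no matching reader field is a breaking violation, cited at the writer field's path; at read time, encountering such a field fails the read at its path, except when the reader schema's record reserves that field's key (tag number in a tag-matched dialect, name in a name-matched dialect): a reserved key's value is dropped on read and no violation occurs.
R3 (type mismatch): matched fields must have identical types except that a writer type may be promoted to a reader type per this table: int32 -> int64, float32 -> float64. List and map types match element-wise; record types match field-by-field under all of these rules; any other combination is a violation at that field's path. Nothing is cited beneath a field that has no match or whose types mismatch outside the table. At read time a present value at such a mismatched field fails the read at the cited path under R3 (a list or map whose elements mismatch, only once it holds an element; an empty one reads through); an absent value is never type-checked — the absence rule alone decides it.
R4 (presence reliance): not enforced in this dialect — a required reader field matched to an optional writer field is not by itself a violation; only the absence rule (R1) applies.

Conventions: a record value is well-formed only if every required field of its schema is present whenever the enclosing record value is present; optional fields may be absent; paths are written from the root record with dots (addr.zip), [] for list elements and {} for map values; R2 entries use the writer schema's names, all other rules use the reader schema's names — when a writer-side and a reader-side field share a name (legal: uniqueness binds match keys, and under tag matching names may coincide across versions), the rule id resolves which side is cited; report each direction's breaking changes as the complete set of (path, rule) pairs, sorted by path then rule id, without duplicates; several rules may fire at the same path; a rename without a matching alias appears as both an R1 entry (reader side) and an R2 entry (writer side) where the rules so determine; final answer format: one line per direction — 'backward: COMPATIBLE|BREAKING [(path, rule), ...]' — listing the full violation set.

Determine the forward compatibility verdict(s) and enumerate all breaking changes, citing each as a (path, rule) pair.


the writer's type comes first in each User pair
forward analysis of User with v1 as reader and v2 as writer:
  attrs: map<string, int32> -> map<string, int32>, writer required; from attrs
  meta: Meta -> Meta, writer required; from meta
  height: float64 -> float64, writer required; from height
  duration: int64 -> int64, writer required; from duration
  score: float32 -> float32, writer required; from score
  meta.locale: string -> string, writer optional; from meta.locale
  meta.verified: bool -> bool, writer optional; from meta.verified
  meta.email: no writer match
  meta.enabled: bool -> bool, writer optional; from meta.enabled
  violation R1 at meta.email
  violation R1 at meta.locale
  => forward: BREAKING (2)

forward: BREAKING [(meta.email, R1), (meta.locale, R1)]


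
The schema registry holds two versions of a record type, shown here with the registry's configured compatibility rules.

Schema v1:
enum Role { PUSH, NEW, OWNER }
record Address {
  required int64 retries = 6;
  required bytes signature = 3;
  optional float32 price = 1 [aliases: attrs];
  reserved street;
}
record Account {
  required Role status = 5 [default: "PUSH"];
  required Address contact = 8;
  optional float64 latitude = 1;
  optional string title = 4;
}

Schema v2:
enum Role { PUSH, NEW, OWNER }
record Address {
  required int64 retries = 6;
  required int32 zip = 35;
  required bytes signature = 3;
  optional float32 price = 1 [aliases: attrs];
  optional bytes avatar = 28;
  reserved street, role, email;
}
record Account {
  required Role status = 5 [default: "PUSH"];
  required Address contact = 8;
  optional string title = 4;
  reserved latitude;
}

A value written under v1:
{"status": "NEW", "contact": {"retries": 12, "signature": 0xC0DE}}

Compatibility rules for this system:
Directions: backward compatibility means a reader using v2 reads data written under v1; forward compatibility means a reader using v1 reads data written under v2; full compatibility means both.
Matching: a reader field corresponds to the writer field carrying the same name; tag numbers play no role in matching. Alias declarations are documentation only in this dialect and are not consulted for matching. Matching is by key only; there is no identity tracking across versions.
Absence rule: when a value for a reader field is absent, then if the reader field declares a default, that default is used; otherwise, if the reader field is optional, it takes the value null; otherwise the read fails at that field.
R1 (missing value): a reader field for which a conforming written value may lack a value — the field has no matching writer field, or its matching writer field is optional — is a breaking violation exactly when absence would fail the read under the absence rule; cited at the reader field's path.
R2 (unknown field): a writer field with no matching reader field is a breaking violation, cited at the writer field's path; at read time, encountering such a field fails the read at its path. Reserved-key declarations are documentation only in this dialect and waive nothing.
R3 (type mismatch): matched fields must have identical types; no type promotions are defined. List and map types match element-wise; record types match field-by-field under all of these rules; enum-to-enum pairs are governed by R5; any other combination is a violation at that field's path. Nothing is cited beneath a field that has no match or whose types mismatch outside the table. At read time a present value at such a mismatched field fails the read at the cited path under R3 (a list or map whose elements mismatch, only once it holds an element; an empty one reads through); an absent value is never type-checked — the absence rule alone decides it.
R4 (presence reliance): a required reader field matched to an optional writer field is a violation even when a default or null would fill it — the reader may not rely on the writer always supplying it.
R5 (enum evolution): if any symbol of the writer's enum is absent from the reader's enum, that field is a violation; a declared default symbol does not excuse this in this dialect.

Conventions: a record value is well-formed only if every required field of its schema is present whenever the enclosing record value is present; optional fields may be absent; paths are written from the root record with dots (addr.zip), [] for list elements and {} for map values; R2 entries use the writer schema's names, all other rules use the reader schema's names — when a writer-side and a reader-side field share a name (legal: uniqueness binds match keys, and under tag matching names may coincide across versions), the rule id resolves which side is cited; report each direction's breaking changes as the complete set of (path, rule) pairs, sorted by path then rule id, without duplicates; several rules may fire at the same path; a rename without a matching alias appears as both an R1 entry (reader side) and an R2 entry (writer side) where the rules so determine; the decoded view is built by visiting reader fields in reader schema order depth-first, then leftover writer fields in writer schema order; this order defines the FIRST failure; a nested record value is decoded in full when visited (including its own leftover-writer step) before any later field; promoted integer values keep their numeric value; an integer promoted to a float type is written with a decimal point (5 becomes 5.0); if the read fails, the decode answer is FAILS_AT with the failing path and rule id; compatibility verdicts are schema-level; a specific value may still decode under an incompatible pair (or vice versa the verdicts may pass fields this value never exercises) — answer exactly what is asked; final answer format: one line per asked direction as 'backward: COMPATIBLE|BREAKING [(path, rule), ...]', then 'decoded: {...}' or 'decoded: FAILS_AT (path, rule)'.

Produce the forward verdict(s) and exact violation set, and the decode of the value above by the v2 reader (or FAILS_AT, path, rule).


forward: BREAKING [(contact.avatar, R2), (contact.zip, R2)]; decoded: FAILS_AT (contact.zip, R1)

each type pair in Account: writer, then reader
forward pass over Account, reader schema v1, writer schema v2:
  Role -> Role, writer required: status aligns to status
  Address -> Address, writer required: contact aligns to contact
  latitude: no writer-side match
  string -> string, writer optional: title aligns to title
  int64 -> int64, writer required: contact.retries aligns to contact.retries
  bytes -> bytes, writer required: contact.signature aligns to contact.signature
  float32 -> float32, writer optional: contact.price aligns to contact.price
  writer contact.zip: unknown to reader
  writer contact.avatar: unknown to reader
  rule R2 violated at contact.avatar
  rule R2 violated at contact.zip
  => forward: BREAKING (2)
migrating the Account value to v2:
  status := "NEW"
  contact.retries := 12
  read fails at contact.zip under R1 (no fill)
  => FAILS_AT (contact.zip, R1)
the other Account changes do not affect what is asked:
  removed field latitude from record Account (its key "latitude" joins the reserved list) -> fires only in the backward direction of Account, which is not asked here


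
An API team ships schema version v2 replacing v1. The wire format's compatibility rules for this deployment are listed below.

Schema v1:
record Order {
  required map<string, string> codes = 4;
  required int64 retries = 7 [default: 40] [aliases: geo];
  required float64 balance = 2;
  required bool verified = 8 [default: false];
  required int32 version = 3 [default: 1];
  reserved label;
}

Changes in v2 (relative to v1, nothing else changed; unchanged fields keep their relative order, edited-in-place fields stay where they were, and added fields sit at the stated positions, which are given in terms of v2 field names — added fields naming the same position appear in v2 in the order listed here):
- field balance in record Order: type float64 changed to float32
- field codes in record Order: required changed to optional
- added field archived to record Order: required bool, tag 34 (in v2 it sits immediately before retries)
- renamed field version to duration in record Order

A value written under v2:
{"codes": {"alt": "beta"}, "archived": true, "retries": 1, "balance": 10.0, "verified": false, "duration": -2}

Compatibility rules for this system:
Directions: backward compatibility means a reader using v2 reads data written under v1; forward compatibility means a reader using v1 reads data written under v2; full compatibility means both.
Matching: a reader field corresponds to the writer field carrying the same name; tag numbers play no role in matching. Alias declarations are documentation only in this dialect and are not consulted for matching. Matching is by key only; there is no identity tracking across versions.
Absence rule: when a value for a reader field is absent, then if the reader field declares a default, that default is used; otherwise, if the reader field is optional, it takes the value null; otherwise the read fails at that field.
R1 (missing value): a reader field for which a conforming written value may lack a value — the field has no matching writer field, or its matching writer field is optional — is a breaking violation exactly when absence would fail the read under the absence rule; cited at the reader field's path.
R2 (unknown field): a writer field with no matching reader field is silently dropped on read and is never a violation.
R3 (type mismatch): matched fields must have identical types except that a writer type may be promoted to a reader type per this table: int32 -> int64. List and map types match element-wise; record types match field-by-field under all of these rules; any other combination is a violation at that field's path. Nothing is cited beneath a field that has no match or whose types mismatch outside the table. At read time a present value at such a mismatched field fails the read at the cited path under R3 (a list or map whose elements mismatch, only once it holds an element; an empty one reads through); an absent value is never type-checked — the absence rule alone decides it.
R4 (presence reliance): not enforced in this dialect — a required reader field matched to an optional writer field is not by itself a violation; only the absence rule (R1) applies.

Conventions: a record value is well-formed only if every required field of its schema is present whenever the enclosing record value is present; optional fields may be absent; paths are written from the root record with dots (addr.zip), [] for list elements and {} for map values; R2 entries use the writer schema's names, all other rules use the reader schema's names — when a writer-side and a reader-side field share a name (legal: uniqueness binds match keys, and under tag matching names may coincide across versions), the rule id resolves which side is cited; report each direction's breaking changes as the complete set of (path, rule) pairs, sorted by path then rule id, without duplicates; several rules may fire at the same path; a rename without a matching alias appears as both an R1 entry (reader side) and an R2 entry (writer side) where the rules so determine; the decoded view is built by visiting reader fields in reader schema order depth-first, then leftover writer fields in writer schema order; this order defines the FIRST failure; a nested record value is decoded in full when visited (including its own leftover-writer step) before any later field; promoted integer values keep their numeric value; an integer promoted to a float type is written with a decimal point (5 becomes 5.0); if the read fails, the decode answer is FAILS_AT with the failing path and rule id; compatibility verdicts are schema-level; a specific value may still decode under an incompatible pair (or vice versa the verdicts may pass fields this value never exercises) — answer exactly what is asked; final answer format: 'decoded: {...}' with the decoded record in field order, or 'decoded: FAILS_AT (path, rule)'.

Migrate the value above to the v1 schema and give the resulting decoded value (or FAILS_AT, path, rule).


decoded: FAILS_AT (balance, R3)

in Order below, arrows point writer -> reader
decode (reader v1):
  codes := {"alt": "beta"}
  retries := 1
  read fails at balance under R3
  => FAILS_AT (balance, R3)
the rest of the Order diff is inert for this question:
  field codes in record Order: required changed to optional -> a verdict-level change on Order — the shown value reads the same
  added field archived to record Order: required bool, tag 34 (in v2 it sits immediately before retries) -> a verdict-level change on Order — the shown value reads the same
  renamed field version to duration in record Order -> inert under this dialect — no rule fires on Order and the result does not move


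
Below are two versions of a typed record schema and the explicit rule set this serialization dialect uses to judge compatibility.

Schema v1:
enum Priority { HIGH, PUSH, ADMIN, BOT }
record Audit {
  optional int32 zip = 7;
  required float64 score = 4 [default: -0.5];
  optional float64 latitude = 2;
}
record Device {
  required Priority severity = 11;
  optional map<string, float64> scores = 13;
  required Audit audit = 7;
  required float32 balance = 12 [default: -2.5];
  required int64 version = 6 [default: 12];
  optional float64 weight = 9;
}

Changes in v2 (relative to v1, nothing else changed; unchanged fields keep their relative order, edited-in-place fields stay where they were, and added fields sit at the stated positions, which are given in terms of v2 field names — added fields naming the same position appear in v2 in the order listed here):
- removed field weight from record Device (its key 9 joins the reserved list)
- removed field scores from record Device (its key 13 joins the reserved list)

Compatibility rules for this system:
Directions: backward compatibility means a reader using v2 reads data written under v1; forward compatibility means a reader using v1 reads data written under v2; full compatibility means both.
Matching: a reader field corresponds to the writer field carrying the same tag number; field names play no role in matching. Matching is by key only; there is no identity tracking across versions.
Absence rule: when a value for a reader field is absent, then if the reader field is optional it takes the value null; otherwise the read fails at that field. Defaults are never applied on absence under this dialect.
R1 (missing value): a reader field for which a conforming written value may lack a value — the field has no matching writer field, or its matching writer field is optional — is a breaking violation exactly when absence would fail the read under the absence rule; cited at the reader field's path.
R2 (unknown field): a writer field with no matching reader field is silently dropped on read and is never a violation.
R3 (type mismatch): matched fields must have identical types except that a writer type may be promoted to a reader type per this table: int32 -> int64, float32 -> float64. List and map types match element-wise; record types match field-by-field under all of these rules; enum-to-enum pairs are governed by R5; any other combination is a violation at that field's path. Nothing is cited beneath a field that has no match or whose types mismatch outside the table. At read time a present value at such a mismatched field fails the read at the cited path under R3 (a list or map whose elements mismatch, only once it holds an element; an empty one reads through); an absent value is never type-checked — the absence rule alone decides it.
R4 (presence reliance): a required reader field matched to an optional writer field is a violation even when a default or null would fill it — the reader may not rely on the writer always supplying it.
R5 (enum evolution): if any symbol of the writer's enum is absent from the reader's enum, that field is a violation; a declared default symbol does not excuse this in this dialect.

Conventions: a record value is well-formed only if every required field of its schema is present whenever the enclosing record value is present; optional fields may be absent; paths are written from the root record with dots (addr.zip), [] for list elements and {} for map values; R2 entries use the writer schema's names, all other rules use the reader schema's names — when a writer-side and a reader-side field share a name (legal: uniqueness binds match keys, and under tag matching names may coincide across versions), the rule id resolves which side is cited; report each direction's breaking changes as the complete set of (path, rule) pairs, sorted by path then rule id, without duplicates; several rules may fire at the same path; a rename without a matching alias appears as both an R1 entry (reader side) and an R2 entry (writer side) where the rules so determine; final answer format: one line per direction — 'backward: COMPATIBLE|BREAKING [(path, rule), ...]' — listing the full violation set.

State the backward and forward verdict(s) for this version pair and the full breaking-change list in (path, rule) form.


arrows below run writer -> reader for Device
backward on Device — v2 reading data written by v1:
  severity <- severity (Priority -> Priority, writer required)
  audit <- audit (Audit -> Audit, writer required)
  balance <- balance (float32 -> float32, writer required)
  version <- version (int64 -> int64, writer required)
  writer scores: unknown to reader
  writer weight: unknown to reader
  audit.zip <- audit.zip (int32 -> int32, writer optional)
  audit.score <- audit.score (float64 -> float64, writer required)
  audit.latitude <- audit.latitude (float64 -> float64, writer optional)
  => no violations; backward on Device: COMPATIBLE
forward on Device — v1 reading data written by v2:
  severity <- severity (Priority -> Priority, writer required)
  scores: no writer-side match
  audit <- audit (Audit -> Audit, writer required)
  balance <- balance (float32 -> float32, writer required)
  version <- version (int64 -> int64, writer required)
  weight: no writer-side match
  audit.zip <- audit.zip (int32 -> int32, writer optional)
  audit.score <- audit.score (float64 -> float64, writer required)
  audit.latitude <- audit.latitude (float64 -> float64, writer optional)
  => no violations; forward on Device: COMPATIBLE

backward: COMPATIBLE []; forward: COMPATIBLE []


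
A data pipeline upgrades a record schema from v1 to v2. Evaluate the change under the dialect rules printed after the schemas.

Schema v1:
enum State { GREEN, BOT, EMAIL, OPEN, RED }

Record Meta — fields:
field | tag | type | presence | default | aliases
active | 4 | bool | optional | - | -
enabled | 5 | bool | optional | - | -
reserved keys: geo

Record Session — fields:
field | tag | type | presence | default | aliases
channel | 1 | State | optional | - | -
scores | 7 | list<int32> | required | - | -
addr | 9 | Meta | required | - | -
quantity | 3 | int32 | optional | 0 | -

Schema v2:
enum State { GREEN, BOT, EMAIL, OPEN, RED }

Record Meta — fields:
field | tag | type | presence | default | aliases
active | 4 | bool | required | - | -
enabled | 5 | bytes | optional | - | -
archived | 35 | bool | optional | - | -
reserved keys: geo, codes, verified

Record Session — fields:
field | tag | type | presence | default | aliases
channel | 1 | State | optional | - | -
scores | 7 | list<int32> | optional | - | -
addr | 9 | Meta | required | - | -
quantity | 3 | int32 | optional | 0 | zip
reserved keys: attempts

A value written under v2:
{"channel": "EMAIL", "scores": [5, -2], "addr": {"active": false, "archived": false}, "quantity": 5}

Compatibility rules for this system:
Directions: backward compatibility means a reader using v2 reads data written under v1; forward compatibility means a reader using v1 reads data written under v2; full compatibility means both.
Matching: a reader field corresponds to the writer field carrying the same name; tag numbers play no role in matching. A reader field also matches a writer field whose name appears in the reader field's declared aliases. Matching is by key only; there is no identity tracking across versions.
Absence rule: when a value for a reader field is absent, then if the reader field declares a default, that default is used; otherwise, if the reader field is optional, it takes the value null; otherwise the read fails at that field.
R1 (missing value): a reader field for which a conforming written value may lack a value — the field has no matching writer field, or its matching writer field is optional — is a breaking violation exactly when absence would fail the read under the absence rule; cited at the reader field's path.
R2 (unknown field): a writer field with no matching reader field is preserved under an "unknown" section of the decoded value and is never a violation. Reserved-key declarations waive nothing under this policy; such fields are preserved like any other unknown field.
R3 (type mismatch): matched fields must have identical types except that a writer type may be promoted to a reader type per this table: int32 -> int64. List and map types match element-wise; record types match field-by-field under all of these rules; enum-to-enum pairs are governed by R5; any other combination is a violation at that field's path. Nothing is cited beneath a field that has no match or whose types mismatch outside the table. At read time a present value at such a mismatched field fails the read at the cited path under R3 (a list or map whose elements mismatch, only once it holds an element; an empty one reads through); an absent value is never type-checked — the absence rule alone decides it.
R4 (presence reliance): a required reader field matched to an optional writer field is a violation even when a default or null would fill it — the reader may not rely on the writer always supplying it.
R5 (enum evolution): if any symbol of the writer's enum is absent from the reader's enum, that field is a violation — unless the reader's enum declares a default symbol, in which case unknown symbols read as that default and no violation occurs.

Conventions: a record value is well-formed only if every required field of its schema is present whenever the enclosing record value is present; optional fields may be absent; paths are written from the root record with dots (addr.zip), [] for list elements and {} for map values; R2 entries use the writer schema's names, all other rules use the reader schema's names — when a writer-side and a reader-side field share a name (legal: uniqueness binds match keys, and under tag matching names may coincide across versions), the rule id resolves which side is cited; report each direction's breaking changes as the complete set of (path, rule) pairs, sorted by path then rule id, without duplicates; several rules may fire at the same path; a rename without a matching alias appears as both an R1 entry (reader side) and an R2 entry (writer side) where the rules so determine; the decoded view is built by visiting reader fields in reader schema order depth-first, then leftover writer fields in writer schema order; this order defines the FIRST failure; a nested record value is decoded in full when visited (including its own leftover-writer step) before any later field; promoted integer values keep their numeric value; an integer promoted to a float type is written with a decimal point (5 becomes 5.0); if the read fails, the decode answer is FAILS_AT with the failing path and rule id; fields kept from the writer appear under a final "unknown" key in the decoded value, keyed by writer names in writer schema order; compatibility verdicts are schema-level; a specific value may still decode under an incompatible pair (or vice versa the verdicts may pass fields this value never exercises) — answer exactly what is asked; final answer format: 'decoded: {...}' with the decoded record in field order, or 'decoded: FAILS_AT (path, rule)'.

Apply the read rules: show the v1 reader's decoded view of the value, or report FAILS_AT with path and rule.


decoded: {"channel": "EMAIL", "scores": [5, -2], "addr": {"active": false, "enabled": null, "unknown": {"archived": false}}, "quantity": 5}

the writer's type comes first in each Session pair
decode (reader v1):
  channel := "EMAIL"
  scores := [5, -2]
  addr.active := false
  addr.enabled := null (missing; optional => null)
  writer addr.archived: kept under "unknown"
  quantity := 5
  => decoded: {"channel": "EMAIL", "scores": [5, -2], "addr": {"active": false, "enabled": null, "unknown": {"archived": false}}, "quantity": 5}
remaining Session differences; none change what is asked:
  field enabled in record Meta: type bool changed to bytes -> shifts the Session verdicts, not this decode
  field scores in record Session: required changed to optional -> shifts the Session verdicts, not this decode
  field active in record Meta: optional changed to required -> shifts the Session verdicts, not this decode


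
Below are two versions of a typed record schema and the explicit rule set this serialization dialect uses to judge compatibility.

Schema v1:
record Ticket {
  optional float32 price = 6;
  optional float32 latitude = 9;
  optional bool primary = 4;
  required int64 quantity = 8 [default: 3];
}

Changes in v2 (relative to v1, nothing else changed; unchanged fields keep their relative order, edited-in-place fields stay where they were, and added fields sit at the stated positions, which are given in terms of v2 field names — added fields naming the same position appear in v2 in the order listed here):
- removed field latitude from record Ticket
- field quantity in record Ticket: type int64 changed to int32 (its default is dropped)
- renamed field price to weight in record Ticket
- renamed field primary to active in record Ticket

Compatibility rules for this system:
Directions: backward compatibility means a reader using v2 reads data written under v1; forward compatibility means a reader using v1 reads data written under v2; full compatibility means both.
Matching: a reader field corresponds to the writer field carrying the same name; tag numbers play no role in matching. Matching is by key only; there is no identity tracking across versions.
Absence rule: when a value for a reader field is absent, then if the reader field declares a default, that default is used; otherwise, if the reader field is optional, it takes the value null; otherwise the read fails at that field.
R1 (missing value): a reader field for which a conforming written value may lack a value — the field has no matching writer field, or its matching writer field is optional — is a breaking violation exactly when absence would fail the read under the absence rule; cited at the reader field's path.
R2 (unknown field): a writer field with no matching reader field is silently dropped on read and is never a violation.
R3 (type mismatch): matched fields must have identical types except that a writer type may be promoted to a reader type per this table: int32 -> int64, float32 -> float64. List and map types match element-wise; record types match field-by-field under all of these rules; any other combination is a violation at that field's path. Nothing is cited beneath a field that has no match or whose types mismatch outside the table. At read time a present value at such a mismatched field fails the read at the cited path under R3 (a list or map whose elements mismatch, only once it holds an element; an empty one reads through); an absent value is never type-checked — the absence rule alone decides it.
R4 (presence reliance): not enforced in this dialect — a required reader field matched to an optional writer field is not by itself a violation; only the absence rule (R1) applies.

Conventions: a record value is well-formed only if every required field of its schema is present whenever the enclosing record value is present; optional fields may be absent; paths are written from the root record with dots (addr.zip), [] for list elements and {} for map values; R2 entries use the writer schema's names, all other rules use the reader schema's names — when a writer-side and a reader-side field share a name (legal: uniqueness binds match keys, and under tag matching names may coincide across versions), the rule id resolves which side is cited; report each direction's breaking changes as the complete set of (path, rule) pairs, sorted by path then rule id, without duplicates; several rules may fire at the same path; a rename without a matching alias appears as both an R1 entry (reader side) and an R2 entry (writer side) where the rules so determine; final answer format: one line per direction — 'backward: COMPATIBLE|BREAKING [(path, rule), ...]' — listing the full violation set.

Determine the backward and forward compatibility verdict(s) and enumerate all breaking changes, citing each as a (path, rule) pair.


backward: BREAKING [(quantity, R3)]; forward: COMPATIBLE []

in Ticket below, arrows point writer -> reader
backward on Ticket — v2 reading data written by v1:
  weight: no writer-side match
  active: no writer-side match
  quantity: int64 -> int32, writer required; from quantity
  writer price: unknown to reader
  writer latitude: unknown to reader
  writer primary: unknown to reader
  breaking: (quantity, R3)
  backward on Ticket therefore BREAKING (1)
forward on Ticket — v1 reading data written by v2:
  price: no writer-side match
  latitude: no writer-side match
  primary: no writer-side match
  quantity: int32 -> int64, writer required; from quantity
  writer weight: unknown to reader
  writer active: unknown to reader
  => forward: COMPATIBLE


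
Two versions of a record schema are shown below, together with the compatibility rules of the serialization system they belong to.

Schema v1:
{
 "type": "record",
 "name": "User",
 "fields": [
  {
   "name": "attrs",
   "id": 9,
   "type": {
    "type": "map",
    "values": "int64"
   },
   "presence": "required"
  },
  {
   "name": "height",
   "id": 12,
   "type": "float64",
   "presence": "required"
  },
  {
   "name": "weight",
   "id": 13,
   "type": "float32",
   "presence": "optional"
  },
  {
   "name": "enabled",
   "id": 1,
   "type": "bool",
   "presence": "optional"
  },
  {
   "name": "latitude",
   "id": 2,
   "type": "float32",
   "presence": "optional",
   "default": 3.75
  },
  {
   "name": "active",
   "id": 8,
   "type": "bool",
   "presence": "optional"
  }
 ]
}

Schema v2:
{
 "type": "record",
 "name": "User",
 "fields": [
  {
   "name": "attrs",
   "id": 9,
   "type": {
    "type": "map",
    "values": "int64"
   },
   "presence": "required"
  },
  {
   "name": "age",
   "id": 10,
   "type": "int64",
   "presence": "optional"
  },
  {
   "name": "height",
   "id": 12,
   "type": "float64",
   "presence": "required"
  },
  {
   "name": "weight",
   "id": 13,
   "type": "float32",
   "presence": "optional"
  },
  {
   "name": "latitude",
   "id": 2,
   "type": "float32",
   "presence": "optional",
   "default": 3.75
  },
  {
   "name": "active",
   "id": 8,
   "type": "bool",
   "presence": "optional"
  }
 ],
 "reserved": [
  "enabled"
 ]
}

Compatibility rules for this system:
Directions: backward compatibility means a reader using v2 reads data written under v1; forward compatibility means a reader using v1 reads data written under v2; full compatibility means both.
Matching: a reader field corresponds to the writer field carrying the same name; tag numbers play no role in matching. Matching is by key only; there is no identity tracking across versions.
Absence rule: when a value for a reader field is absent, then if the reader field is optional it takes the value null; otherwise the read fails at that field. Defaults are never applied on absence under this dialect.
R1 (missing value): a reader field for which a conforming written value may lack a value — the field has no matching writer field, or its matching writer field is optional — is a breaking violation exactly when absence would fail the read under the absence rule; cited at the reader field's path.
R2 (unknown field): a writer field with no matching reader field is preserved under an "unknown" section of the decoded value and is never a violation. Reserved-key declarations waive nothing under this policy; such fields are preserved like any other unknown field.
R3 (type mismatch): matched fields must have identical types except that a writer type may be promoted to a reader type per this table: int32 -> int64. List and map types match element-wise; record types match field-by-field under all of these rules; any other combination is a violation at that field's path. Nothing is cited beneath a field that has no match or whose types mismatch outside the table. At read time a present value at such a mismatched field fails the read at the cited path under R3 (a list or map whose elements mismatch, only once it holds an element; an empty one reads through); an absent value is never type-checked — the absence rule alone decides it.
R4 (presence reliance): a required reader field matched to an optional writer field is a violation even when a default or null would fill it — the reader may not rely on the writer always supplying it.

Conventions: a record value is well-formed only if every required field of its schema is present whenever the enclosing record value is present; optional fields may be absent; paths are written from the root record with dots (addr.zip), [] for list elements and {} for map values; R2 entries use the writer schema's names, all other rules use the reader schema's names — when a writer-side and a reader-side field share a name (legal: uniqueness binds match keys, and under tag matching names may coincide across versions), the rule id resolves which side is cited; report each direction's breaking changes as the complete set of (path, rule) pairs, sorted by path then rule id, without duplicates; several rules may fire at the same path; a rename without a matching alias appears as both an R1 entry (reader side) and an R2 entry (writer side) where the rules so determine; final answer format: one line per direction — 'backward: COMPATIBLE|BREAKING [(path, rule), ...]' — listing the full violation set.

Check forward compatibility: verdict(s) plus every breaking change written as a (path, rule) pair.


the writer's type comes first in each User pair
forward on User — v1 reading data written by v2:
  writer required, map<string, int64> -> map<string, int64>: reader attrs maps from writer attrs
  writer required, float64 -> float64: reader height maps from writer height
  writer optional, float32 -> float32: reader weight maps from writer weight
  no writer field matches reader enabled
  writer optional, float32 -> float32: reader latitude maps from writer latitude
  writer optional, bool -> bool: reader active maps from writer active
  writer age: unknown to reader
  => forward: COMPATIBLE
the rest of the User diff is inert for this question:
  added field age to record User: optional int64, tag 10 (in v2 it sits immediately before height) -> fires no rule on User, leaving the asked answer as it is
  removed field enabled from record User (its key "enabled" joins the reserved list) -> fires no rule on User, leaving the asked answer as it is

forward: COMPATIBLE []
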